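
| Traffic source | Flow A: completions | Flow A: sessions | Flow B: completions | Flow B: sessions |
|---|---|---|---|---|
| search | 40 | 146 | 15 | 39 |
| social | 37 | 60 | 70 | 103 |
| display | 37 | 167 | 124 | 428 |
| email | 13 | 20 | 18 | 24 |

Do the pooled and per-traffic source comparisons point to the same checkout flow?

Yes

Search: Flow A 40/146 = 27.4%, Flow B 15/39 = 38.5% → Flow B
Social: Flow A 37/60 = 61.7%, Flow B 70/103 = 68.0% → Flow B
Display: Flow A 37/167 = 22.2%, Flow B 124/428 = 29.0% → Flow B
Email: Flow A 13/20 = 65.0%, Flow B 18/24 = 75.0% → Flow B
Overall: Flow A 127/393 = 32.3%, Flow B 227/594 = 38.2% → Flow B
Flow B wins overall and in every traffic group — no reversal.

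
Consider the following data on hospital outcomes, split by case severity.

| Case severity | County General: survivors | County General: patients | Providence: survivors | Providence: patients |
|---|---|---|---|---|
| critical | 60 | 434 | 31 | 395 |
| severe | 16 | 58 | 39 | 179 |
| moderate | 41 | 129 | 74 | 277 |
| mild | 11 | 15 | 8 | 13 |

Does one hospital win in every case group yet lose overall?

Critical: County General 60/434 = 13.8%, Providence 31/395 = 7.8% → County General
Severe: County General 16/58 = 27.6%, Providence 39/179 = 21.8% → County General
Moderate: County General 41/129 = 31.8%, Providence 74/277 = 26.7% → County General
Mild: County General 11/15 = 73.3%, Providence 8/13 = 61.5% → County General
Overall: County General 128/636 = 20.1%, Providence 152/864 = 17.6% → County General
County General wins overall and in every case group — no reversal.

No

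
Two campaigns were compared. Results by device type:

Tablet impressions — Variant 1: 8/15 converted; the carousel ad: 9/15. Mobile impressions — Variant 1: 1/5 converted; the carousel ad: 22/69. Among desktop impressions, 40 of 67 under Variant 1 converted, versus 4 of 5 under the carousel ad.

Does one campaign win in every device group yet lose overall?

Tablet: Variant 1 8/15 = 53.3%, the carousel ad 9/15 = 60.0% → the carousel ad
Mobile: Variant 1 1/5 = 20.0%, the carousel ad 22/69 = 31.9% → the carousel ad
Desktop: Variant 1 40/67 = 59.7%, the carousel ad 4/5 = 80.0% → the carousel ad
Overall: Variant 1 49/87 = 56.3%, the carousel ad 35/89 = 39.3% → Variant 1
The carousel ad wins each device group but Variant 1 wins overall — the comparison reverses. The carousel ad's impressions skew toward mobile, which has a lower base rate.

Yes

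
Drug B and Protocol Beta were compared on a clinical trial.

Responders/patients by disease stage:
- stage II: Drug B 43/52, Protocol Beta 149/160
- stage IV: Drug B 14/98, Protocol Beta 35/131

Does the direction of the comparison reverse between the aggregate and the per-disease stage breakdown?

No

Stage II: Drug B 43/52 = 82.7%, Protocol Beta 149/160 = 93.1% → Protocol Beta
Stage IV: Drug B 14/98 = 14.3%, Protocol Beta 35/131 = 26.7% → Protocol Beta
Overall: Drug B 57/150 = 38.0%, Protocol Beta 184/291 = 63.2% → Protocol Beta
Protocol Beta wins overall and in every disease group — no reversal.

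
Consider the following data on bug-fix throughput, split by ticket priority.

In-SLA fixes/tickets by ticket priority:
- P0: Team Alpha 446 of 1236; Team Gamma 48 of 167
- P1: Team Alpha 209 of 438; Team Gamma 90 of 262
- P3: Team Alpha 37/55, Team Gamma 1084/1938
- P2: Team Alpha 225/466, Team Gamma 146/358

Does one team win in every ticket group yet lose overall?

Yes

P0: Team Alpha 446/1236 = 36.1%, Team Gamma 48/167 = 28.7% → Team Alpha
P1: Team Alpha 209/438 = 47.7%, Team Gamma 90/262 = 34.4% → Team Alpha
P3: Team Alpha 37/55 = 67.3%, Team Gamma 1084/1938 = 55.9% → Team Alpha
P2: Team Alpha 225/466 = 48.3%, Team Gamma 146/358 = 40.8% → Team Alpha
Overall: Team Alpha 917/2195 = 41.8%, Team Gamma 1368/2725 = 50.2% → Team Gamma
Team Alpha wins each ticket group but Team Gamma wins overall — the comparison reverses. Team Alpha's tickets skew toward P0, which has a lower base rate.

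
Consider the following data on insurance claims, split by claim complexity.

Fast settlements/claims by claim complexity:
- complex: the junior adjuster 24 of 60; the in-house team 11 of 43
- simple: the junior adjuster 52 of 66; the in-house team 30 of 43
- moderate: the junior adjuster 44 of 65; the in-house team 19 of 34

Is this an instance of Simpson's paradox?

No

Complex: the junior adjuster 24/60 = 40.0%, the in-house team 11/43 = 25.6% → the junior adjuster
Simple: the junior adjuster 52/66 = 78.8%, the in-house team 30/43 = 69.8% → the junior adjuster
Moderate: the junior adjuster 44/65 = 67.7%, the in-house team 19/34 = 55.9% → the junior adjuster
Overall: the junior adjuster 120/191 = 62.8%, the in-house team 60/120 = 50.0% → the junior adjuster
The junior adjuster wins overall and in every claim group — no reversal.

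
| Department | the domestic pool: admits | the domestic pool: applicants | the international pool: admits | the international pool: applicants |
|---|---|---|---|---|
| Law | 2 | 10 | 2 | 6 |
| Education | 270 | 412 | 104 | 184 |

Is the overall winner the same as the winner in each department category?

No

Law: the domestic pool 2/10 = 20.0%, the international pool 2/6 = 33.3% → the international pool
Education: the domestic pool 270/412 = 65.5%, the international pool 104/184 = 56.5% → the domestic pool
Overall: the domestic pool 272/422 = 64.5%, the international pool 106/190 = 55.8% → the domestic pool
Neither sweeps: the domestic pool wins 1 of 2 groups, the international pool wins 1. The domestic pool wins overall but not every group — no Simpson reversal.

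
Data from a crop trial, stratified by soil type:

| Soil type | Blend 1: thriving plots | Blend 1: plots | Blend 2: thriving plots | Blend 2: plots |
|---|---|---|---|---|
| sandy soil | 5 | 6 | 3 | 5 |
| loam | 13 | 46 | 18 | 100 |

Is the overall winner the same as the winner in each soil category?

Yes

Sandy soil: Blend 1 5/6 = 83.3%, Blend 2 3/5 = 60.0% → Blend 1
Loam: Blend 1 13/46 = 28.3%, Blend 2 18/100 = 18.0% → Blend 1
Overall: Blend 1 18/52 = 34.6%, Blend 2 21/105 = 20.0% → Blend 1
Blend 1 wins overall and in every soil group — no reversal.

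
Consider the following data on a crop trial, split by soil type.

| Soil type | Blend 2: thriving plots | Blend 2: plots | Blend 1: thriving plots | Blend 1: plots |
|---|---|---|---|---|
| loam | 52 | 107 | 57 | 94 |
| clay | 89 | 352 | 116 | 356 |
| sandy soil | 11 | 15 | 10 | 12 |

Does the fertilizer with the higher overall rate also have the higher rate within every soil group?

Yes

Loam: Blend 2 52/107 = 48.6%, Blend 1 57/94 = 60.6% → Blend 1
Clay: Blend 2 89/352 = 25.3%, Blend 1 116/356 = 32.6% → Blend 1
Sandy soil: Blend 2 11/15 = 73.3%, Blend 1 10/12 = 83.3% → Blend 1
Overall: Blend 2 152/474 = 32.1%, Blend 1 183/462 = 39.6% → Blend 1
Blend 1 wins overall and in every soil group — no reversal.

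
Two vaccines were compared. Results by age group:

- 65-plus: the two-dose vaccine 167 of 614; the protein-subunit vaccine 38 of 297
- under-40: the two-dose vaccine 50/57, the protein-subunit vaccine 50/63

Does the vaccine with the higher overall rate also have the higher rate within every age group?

65-plus: the two-dose vaccine 167/614 = 27.2%, the protein-subunit vaccine 38/297 = 12.8% → the two-dose vaccine
Under-40: the two-dose vaccine 50/57 = 87.7%, the protein-subunit vaccine 50/63 = 79.4% → the two-dose vaccine
Overall: the two-dose vaccine 217/671 = 32.3%, the protein-subunit vaccine 88/360 = 24.4% → the two-dose vaccine
The two-dose vaccine wins overall and in every age group — no reversal.

Yes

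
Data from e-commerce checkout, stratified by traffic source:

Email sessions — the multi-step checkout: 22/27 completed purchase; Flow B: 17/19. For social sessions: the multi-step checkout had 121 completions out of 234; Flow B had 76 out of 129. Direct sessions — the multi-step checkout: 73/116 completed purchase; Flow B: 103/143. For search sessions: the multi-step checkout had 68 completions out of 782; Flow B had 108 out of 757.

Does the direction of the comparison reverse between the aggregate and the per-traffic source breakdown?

No

Email: the multi-step checkout 22/27 = 81.5%, Flow B 17/19 = 89.5% → Flow B
Social: the multi-step checkout 121/234 = 51.7%, Flow B 76/129 = 58.9% → Flow B
Direct: the multi-step checkout 73/116 = 62.9%, Flow B 103/143 = 72.0% → Flow B
Search: the multi-step checkout 68/782 = 8.7%, Flow B 108/757 = 14.3% → Flow B
Overall: the multi-step checkout 284/1159 = 24.5%, Flow B 304/1048 = 29.0% → Flow B
Flow B wins overall and in every traffic group — no reversal.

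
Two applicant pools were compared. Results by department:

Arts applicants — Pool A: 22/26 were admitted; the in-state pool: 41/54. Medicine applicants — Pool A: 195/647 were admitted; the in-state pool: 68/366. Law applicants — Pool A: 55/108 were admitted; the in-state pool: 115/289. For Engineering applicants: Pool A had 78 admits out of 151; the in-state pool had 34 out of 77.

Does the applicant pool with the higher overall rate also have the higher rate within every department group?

Yes

Arts: Pool A 22/26 = 84.6%, the in-state pool 41/54 = 75.9% → Pool A
Medicine: Pool A 195/647 = 30.1%, the in-state pool 68/366 = 18.6% → Pool A
Law: Pool A 55/108 = 50.9%, the in-state pool 115/289 = 39.8% → Pool A
Engineering: Pool A 78/151 = 51.7%, the in-state pool 34/77 = 44.2% → Pool A
Overall: Pool A 350/932 = 37.6%, the in-state pool 258/786 = 32.8% → Pool A
Pool A wins overall and in every department group — no reversal.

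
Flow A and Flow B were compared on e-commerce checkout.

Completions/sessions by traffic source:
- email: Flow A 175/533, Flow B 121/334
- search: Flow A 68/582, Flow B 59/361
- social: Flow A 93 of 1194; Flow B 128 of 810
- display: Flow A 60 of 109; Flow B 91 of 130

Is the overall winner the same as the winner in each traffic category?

Email: Flow A 175/533 = 32.8%, Flow B 121/334 = 36.2% → Flow B
Search: Flow A 68/582 = 11.7%, Flow B 59/361 = 16.3% → Flow B
Social: Flow A 93/1194 = 7.8%, Flow B 128/810 = 15.8% → Flow B
Display: Flow A 60/109 = 55.0%, Flow B 91/130 = 70.0% → Flow B
Overall: Flow A 396/2418 = 16.4%, Flow B 399/1635 = 24.4% → Flow B
Flow B wins overall and in every traffic group — no reversal.

Yes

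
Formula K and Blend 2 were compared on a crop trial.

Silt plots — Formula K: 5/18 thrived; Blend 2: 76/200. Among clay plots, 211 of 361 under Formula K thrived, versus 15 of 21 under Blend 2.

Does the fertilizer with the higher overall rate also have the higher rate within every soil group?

Silt: Formula K 5/18 = 27.8%, Blend 2 76/200 = 38.0% → Blend 2
Clay: Formula K 211/361 = 58.4%, Blend 2 15/21 = 71.4% → Blend 2
Overall: Formula K 216/379 = 57.0%, Blend 2 91/221 = 41.2% → Formula K
Blend 2 wins each soil group but Formula K wins overall — the comparison reverses. Blend 2's plots skew toward silt, which has a lower base rate.

No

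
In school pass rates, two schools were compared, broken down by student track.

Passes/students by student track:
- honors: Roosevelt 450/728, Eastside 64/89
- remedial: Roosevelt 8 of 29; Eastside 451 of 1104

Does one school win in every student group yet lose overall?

Yes

Honors: Roosevelt 450/728 = 61.8%, Eastside 64/89 = 71.9% → Eastside
Remedial: Roosevelt 8/29 = 27.6%, Eastside 451/1104 = 40.9% → Eastside
Overall: Roosevelt 458/757 = 60.5%, Eastside 515/1193 = 43.2% → Roosevelt
Eastside wins each student group but Roosevelt wins overall — the comparison reverses. Eastside's students skew toward remedial, which has a lower base rate.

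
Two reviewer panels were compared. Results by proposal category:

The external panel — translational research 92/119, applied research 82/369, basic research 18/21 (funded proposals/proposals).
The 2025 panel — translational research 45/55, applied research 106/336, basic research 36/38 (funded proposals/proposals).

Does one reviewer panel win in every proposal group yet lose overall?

No

Translational research: the external panel 92/119 = 77.3%, the 2025 panel 45/55 = 81.8% → the 2025 panel
Applied research: the external panel 82/369 = 22.2%, the 2025 panel 106/336 = 31.5% → the 2025 panel
Basic research: the external panel 18/21 = 85.7%, the 2025 panel 36/38 = 94.7% → the 2025 panel
Overall: the external panel 192/509 = 37.7%, the 2025 panel 187/429 = 43.6% → the 2025 panel
The 2025 panel wins overall and in every proposal group — no reversal.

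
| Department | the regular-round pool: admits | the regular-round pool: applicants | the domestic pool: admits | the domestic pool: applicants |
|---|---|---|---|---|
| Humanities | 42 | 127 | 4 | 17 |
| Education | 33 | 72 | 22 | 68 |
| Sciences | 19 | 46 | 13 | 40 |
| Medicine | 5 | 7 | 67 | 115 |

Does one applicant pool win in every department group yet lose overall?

Humanities: the regular-round pool 42/127 = 33.1%, the domestic pool 4/17 = 23.5% → the regular-round pool
Education: the regular-round pool 33/72 = 45.8%, the domestic pool 22/68 = 32.4% → the regular-round pool
Sciences: the regular-round pool 19/46 = 41.3%, the domestic pool 13/40 = 32.5% → the regular-round pool
Medicine: the regular-round pool 5/7 = 71.4%, the domestic pool 67/115 = 58.3% → the regular-round pool
Overall: the regular-round pool 99/252 = 39.3%, the domestic pool 106/240 = 44.2% → the domestic pool
The regular-round pool wins each department group but the domestic pool wins overall — the comparison reverses. The regular-round pool's applicants skew toward Humanities, which has a lower base rate.

Yes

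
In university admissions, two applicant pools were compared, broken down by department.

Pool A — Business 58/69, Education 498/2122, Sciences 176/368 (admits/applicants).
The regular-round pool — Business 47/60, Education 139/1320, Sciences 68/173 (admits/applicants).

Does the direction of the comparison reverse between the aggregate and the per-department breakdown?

Business: Pool A 58/69 = 84.1%, the regular-round pool 47/60 = 78.3% → Pool A
Education: Pool A 498/2122 = 23.5%, the regular-round pool 139/1320 = 10.5% → Pool A
Sciences: Pool A 176/368 = 47.8%, the regular-round pool 68/173 = 39.3% → Pool A
Overall: Pool A 732/2559 = 28.6%, the regular-round pool 254/1553 = 16.4% → Pool A
Pool A wins overall and in every department group — no reversal.

No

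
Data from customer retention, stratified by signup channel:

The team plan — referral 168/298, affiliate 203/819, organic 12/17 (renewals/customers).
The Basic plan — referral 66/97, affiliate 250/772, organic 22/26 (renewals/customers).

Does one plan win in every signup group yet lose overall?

No

Referral: the team plan 168/298 = 56.4%, the Basic plan 66/97 = 68.0% → the Basic plan
Affiliate: the team plan 203/819 = 24.8%, the Basic plan 250/772 = 32.4% → the Basic plan
Organic: the team plan 12/17 = 70.6%, the Basic plan 22/26 = 84.6% → the Basic plan
Overall: the team plan 383/1134 = 33.8%, the Basic plan 338/895 = 37.8% → the Basic plan
The Basic plan wins overall and in every signup group — no reversal.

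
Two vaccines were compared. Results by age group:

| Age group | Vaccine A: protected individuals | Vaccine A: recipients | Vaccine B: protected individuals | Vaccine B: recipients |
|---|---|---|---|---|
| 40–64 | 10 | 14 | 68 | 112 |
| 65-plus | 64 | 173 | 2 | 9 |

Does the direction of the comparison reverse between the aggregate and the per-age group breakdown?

40–64: Vaccine A 10/14 = 71.4%, Vaccine B 68/112 = 60.7% → Vaccine A
65-plus: Vaccine A 64/173 = 37.0%, Vaccine B 2/9 = 22.2% → Vaccine A
Overall: Vaccine A 74/187 = 39.6%, Vaccine B 70/121 = 57.9% → Vaccine B
Vaccine A wins each age group but Vaccine B wins overall — the comparison reverses. Vaccine A's recipients skew toward 65-plus, which has a lower base rate.

Yes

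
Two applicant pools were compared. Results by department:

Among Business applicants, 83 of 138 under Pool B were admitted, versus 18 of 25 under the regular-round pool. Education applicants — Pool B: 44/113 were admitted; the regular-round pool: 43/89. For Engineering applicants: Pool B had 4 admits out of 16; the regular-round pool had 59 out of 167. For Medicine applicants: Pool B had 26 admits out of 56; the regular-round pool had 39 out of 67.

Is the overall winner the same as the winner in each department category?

No

Business: Pool B 83/138 = 60.1%, the regular-round pool 18/25 = 72.0% → the regular-round pool
Education: Pool B 44/113 = 38.9%, the regular-round pool 43/89 = 48.3% → the regular-round pool
Engineering: Pool B 4/16 = 25.0%, the regular-round pool 59/167 = 35.3% → the regular-round pool
Medicine: Pool B 26/56 = 46.4%, the regular-round pool 39/67 = 58.2% → the regular-round pool
Overall: Pool B 157/323 = 48.6%, the regular-round pool 159/348 = 45.7% → Pool B
The regular-round pool wins each department group but Pool B wins overall — the comparison reverses. The regular-round pool's applicants skew toward Engineering, which has a lower base rate.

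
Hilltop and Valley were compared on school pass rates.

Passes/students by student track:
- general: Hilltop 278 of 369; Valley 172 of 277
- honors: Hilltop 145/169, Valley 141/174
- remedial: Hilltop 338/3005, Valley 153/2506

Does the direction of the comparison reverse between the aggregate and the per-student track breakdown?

General: Hilltop 278/369 = 75.3%, Valley 172/277 = 62.1% → Hilltop
Honors: Hilltop 145/169 = 85.8%, Valley 141/174 = 81.0% → Hilltop
Remedial: Hilltop 338/3005 = 11.2%, Valley 153/2506 = 6.1% → Hilltop
Overall: Hilltop 761/3543 = 21.5%, Valley 466/2957 = 15.8% → Hilltop
Hilltop wins overall and in every student group — no reversal.

No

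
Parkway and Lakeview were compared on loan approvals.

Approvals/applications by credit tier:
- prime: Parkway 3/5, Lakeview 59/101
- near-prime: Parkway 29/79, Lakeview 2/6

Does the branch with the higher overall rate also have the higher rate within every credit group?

No

Prime: Parkway 3/5 = 60.0%, Lakeview 59/101 = 58.4% → Parkway
Near-prime: Parkway 29/79 = 36.7%, Lakeview 2/6 = 33.3% → Parkway
Overall: Parkway 32/84 = 38.1%, Lakeview 61/107 = 57.0% → Lakeview
Parkway wins each credit group but Lakeview wins overall — the comparison reverses. Parkway's applications skew toward near-prime, which has a lower base rate.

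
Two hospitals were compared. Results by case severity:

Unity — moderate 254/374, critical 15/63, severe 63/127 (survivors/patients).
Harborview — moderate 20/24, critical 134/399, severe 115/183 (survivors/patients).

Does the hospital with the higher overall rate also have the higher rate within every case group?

No

Moderate: Unity 254/374 = 67.9%, Harborview 20/24 = 83.3% → Harborview
Critical: Unity 15/63 = 23.8%, Harborview 134/399 = 33.6% → Harborview
Severe: Unity 63/127 = 49.6%, Harborview 115/183 = 62.8% → Harborview
Overall: Unity 332/564 = 58.9%, Harborview 269/606 = 44.4% → Unity
Harborview wins each case group but Unity wins overall — the comparison reverses. Harborview's patients skew toward critical, which has a lower base rate.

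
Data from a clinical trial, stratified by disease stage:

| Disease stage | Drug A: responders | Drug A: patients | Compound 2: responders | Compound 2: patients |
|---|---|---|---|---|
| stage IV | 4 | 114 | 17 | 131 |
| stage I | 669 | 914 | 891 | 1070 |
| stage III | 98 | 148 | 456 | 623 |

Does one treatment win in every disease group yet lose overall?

No

Stage IV: Drug A 4/114 = 3.5%, Compound 2 17/131 = 13.0% → Compound 2
Stage I: Drug A 669/914 = 73.2%, Compound 2 891/1070 = 83.3% → Compound 2
Stage III: Drug A 98/148 = 66.2%, Compound 2 456/623 = 73.2% → Compound 2
Overall: Drug A 771/1176 = 65.6%, Compound 2 1364/1824 = 74.8% → Compound 2
Compound 2 wins overall and in every disease group — no reversal.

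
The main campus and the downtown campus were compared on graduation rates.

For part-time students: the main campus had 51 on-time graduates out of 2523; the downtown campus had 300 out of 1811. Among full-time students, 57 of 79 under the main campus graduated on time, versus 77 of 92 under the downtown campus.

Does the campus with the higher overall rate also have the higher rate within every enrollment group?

Part-time: the main campus 51/2523 = 2.0%, the downtown campus 300/1811 = 16.6% → the downtown campus
Full-time: the main campus 57/79 = 72.2%, the downtown campus 77/92 = 83.7% → the downtown campus
Overall: the main campus 108/2602 = 4.2%, the downtown campus 377/1903 = 19.8% → the downtown campus
The downtown campus wins overall and in every enrollment group — no reversal.

Yes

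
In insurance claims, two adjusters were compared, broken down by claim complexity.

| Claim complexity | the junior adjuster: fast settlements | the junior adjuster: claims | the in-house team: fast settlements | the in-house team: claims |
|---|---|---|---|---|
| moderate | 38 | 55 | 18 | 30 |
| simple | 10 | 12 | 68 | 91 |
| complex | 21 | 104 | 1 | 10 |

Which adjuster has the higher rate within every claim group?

the junior adjuster

Moderate: the junior adjuster 38/55 = 69.1%, the in-house team 18/30 = 60.0% → the junior adjuster
Simple: the junior adjuster 10/12 = 83.3%, the in-house team 68/91 = 74.7% → the junior adjuster
Complex: the junior adjuster 21/104 = 20.2%, the in-house team 1/10 = 10.0% → the junior adjuster
The junior adjuster has the higher rate in all 3 groups.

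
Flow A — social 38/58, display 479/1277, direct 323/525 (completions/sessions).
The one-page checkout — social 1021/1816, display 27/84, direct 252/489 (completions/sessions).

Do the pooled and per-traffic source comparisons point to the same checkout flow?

Social: Flow A 38/58 = 65.5%, the one-page checkout 1021/1816 = 56.2% → Flow A
Display: Flow A 479/1277 = 37.5%, the one-page checkout 27/84 = 32.1% → Flow A
Direct: Flow A 323/525 = 61.5%, the one-page checkout 252/489 = 51.5% → Flow A
Overall: Flow A 840/1860 = 45.2%, the one-page checkout 1300/2389 = 54.4% → the one-page checkout
Flow A wins each traffic group but the one-page checkout wins overall — the comparison reverses. Flow A's sessions skew toward display, which has a lower base rate.

No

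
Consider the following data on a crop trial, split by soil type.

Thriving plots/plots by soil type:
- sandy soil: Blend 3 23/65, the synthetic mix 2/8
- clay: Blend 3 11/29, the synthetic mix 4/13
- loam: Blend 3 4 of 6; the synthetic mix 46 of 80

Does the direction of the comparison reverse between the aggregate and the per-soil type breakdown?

Sandy soil: Blend 3 23/65 = 35.4%, the synthetic mix 2/8 = 25.0% → Blend 3
Clay: Blend 3 11/29 = 37.9%, the synthetic mix 4/13 = 30.8% → Blend 3
Loam: Blend 3 4/6 = 66.7%, the synthetic mix 46/80 = 57.5% → Blend 3
Overall: Blend 3 38/100 = 38.0%, the synthetic mix 52/101 = 51.5% → the synthetic mix
Blend 3 wins each soil group but the synthetic mix wins overall — the comparison reverses. Blend 3's plots skew toward sandy soil, which has a lower base rate.

Yes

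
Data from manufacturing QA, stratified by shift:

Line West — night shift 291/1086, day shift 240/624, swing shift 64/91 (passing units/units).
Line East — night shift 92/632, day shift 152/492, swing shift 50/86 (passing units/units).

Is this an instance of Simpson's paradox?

Night shift: Line West 291/1086 = 26.8%, Line East 92/632 = 14.6% → Line West
Day shift: Line West 240/624 = 38.5%, Line East 152/492 = 30.9% → Line West
Swing shift: Line West 64/91 = 70.3%, Line East 50/86 = 58.1% → Line West
Overall: Line West 595/1801 = 33.0%, Line East 294/1210 = 24.3% → Line West
Line West wins overall and in every shift group — no reversal.

No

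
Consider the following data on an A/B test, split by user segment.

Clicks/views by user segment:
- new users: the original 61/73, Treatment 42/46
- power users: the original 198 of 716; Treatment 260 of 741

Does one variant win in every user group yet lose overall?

New users: the original 61/73 = 83.6%, Treatment 42/46 = 91.3% → Treatment
Power users: the original 198/716 = 27.7%, Treatment 260/741 = 35.1% → Treatment
Overall: the original 259/789 = 32.8%, Treatment 302/787 = 38.4% → Treatment
Treatment wins overall and in every user group — no reversal.

No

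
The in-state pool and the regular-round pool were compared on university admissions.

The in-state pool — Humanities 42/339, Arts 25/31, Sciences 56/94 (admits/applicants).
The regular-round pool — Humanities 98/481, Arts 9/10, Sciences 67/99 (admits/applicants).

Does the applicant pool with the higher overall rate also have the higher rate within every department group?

Yes

Humanities: the in-state pool 42/339 = 12.4%, the regular-round pool 98/481 = 20.4% → the regular-round pool
Arts: the in-state pool 25/31 = 80.6%, the regular-round pool 9/10 = 90.0% → the regular-round pool
Sciences: the in-state pool 56/94 = 59.6%, the regular-round pool 67/99 = 67.7% → the regular-round pool
Overall: the in-state pool 123/464 = 26.5%, the regular-round pool 174/590 = 29.5% → the regular-round pool
The regular-round pool wins overall and in every department group — no reversal.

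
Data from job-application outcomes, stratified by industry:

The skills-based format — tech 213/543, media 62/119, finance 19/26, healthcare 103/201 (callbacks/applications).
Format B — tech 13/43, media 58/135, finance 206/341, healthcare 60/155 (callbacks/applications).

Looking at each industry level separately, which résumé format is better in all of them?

Tech: the skills-based format 213/543 = 39.2%, Format B 13/43 = 30.2% → the skills-based format
Media: the skills-based format 62/119 = 52.1%, Format B 58/135 = 43.0% → the skills-based format
Finance: the skills-based format 19/26 = 73.1%, Format B 206/341 = 60.4% → the skills-based format
Healthcare: the skills-based format 103/201 = 51.2%, Format B 60/155 = 38.7% → the skills-based format
The skills-based format has the higher rate in all 4 groups.

the skills-based format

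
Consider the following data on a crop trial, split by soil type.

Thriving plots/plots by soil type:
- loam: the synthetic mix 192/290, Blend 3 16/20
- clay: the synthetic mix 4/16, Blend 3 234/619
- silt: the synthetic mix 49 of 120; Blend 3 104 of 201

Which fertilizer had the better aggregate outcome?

Loam: the synthetic mix 192/290 = 66.2%, Blend 3 16/20 = 80.0% → Blend 3
Clay: the synthetic mix 4/16 = 25.0%, Blend 3 234/619 = 37.8% → Blend 3
Silt: the synthetic mix 49/120 = 40.8%, Blend 3 104/201 = 51.7% → Blend 3
Overall: the synthetic mix 245/426 = 57.5%, Blend 3 354/840 = 42.1% → the synthetic mix
(Blend 3 wins every soil group but the synthetic mix wins overall — Blend 3's plots skew toward the low-rate clay group.)

the synthetic mix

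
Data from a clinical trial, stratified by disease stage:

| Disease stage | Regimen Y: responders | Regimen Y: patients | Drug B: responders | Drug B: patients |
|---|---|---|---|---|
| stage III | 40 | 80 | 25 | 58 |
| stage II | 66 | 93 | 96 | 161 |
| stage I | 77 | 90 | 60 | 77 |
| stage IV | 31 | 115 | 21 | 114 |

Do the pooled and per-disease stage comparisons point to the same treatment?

Stage III: Regimen Y 40/80 = 50.0%, Drug B 25/58 = 43.1% → Regimen Y
Stage II: Regimen Y 66/93 = 71.0%, Drug B 96/161 = 59.6% → Regimen Y
Stage I: Regimen Y 77/90 = 85.6%, Drug B 60/77 = 77.9% → Regimen Y
Stage IV: Regimen Y 31/115 = 27.0%, Drug B 21/114 = 18.4% → Regimen Y
Overall: Regimen Y 214/378 = 56.6%, Drug B 202/410 = 49.3% → Regimen Y
Regimen Y wins overall and in every disease group — no reversal.

Yes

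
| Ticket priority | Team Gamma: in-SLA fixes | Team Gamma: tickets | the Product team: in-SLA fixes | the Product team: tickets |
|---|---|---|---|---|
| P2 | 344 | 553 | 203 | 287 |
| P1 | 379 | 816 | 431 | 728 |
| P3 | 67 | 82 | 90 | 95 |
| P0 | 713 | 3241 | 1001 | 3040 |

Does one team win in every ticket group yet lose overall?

No

P2: Team Gamma 344/553 = 62.2%, the Product team 203/287 = 70.7% → the Product team
P1: Team Gamma 379/816 = 46.4%, the Product team 431/728 = 59.2% → the Product team
P3: Team Gamma 67/82 = 81.7%, the Product team 90/95 = 94.7% → the Product team
P0: Team Gamma 713/3241 = 22.0%, the Product team 1001/3040 = 32.9% → the Product team
Overall: Team Gamma 1503/4692 = 32.0%, the Product team 1725/4150 = 41.6% → the Product team
The Product team wins overall and in every ticket group — no reversal.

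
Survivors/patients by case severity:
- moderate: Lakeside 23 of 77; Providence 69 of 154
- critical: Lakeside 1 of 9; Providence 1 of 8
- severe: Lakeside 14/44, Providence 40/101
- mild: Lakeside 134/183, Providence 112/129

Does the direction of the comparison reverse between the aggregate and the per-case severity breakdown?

Moderate: Lakeside 23/77 = 29.9%, Providence 69/154 = 44.8% → Providence
Critical: Lakeside 1/9 = 11.1%, Providence 1/8 = 12.5% → Providence
Severe: Lakeside 14/44 = 31.8%, Providence 40/101 = 39.6% → Providence
Mild: Lakeside 134/183 = 73.2%, Providence 112/129 = 86.8% → Providence
Overall: Lakeside 172/313 = 55.0%, Providence 222/392 = 56.6% → Providence
Providence wins overall and in every case group — no reversal.

No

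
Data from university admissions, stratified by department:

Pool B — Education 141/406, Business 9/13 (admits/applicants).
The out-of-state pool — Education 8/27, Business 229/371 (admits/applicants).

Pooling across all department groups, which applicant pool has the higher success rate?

Education: Pool B 141/406 = 34.7%, the out-of-state pool 8/27 = 29.6% → Pool B
Business: Pool B 9/13 = 69.2%, the out-of-state pool 229/371 = 61.7% → Pool B
Overall: Pool B 150/419 = 35.8%, the out-of-state pool 237/398 = 59.5% → the out-of-state pool
(Pool B wins every department group but the out-of-state pool wins overall — Pool B's applicants skew toward the low-rate Education group.)

the out-of-state pool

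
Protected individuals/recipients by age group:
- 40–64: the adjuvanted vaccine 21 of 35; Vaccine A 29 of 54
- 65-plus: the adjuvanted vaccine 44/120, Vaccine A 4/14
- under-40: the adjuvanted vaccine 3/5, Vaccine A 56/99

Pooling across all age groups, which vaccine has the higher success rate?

Vaccine A

40–64: the adjuvanted vaccine 21/35 = 60.0%, Vaccine A 29/54 = 53.7% → the adjuvanted vaccine
65-plus: the adjuvanted vaccine 44/120 = 36.7%, Vaccine A 4/14 = 28.6% → the adjuvanted vaccine
Under-40: the adjuvanted vaccine 3/5 = 60.0%, Vaccine A 56/99 = 56.6% → the adjuvanted vaccine
Overall: the adjuvanted vaccine 68/160 = 42.5%, Vaccine A 89/167 = 53.3% → Vaccine A
(The adjuvanted vaccine wins every age group but Vaccine A wins overall — the adjuvanted vaccine's recipients skew toward the low-rate 65-plus group.)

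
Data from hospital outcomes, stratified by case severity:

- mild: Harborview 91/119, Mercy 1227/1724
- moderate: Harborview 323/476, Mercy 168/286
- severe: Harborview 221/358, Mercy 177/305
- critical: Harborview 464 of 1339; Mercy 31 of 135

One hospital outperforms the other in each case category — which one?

Mild: Harborview 91/119 = 76.5%, Mercy 1227/1724 = 71.2% → Harborview
Moderate: Harborview 323/476 = 67.9%, Mercy 168/286 = 58.7% → Harborview
Severe: Harborview 221/358 = 61.7%, Mercy 177/305 = 58.0% → Harborview
Critical: Harborview 464/1339 = 34.7%, Mercy 31/135 = 23.0% → Harborview
Harborview has the higher rate in all 4 groups.

Harborview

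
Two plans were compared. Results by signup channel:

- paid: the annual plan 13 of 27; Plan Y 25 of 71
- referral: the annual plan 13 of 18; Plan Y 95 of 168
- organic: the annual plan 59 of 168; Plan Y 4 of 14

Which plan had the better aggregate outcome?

Plan Y

Paid: the annual plan 13/27 = 48.1%, Plan Y 25/71 = 35.2% → the annual plan
Referral: the annual plan 13/18 = 72.2%, Plan Y 95/168 = 56.5% → the annual plan
Organic: the annual plan 59/168 = 35.1%, Plan Y 4/14 = 28.6% → the annual plan
Overall: the annual plan 85/213 = 39.9%, Plan Y 124/253 = 49.0% → Plan Y
(The annual plan wins every signup group but Plan Y wins overall — the annual plan's customers skew toward the low-rate organic group.)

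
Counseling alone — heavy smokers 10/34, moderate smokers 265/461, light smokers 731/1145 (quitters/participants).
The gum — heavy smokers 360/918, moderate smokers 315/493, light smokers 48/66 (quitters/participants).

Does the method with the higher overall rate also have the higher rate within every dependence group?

Heavy smokers: counseling alone 10/34 = 29.4%, the gum 360/918 = 39.2% → the gum
Moderate smokers: counseling alone 265/461 = 57.5%, the gum 315/493 = 63.9% → the gum
Light smokers: counseling alone 731/1145 = 63.8%, the gum 48/66 = 72.7% → the gum
Overall: counseling alone 1006/1640 = 61.3%, the gum 723/1477 = 49.0% → counseling alone
The gum wins each dependence group but counseling alone wins overall — the comparison reverses. The gum's participants skew toward heavy smokers, which has a lower base rate.

No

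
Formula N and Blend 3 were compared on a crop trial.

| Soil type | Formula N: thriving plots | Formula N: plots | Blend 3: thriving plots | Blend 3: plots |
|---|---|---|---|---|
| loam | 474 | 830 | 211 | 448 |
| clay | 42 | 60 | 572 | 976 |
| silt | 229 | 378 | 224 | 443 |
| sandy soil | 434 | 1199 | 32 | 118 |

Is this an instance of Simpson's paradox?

Yes

Loam: Formula N 474/830 = 57.1%, Blend 3 211/448 = 47.1% → Formula N
Clay: Formula N 42/60 = 70.0%, Blend 3 572/976 = 58.6% → Formula N
Silt: Formula N 229/378 = 60.6%, Blend 3 224/443 = 50.6% → Formula N
Sandy soil: Formula N 434/1199 = 36.2%, Blend 3 32/118 = 27.1% → Formula N
Overall: Formula N 1179/2467 = 47.8%, Blend 3 1039/1985 = 52.3% → Blend 3
Formula N wins each soil group but Blend 3 wins overall — the comparison reverses. Formula N's plots skew toward sandy soil, which has a lower base rate.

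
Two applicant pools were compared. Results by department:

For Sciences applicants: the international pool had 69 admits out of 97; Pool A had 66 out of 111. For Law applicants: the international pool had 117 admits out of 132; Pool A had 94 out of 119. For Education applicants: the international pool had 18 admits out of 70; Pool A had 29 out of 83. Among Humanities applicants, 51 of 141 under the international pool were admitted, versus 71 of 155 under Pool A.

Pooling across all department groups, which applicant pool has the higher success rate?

Sciences: the international pool 69/97 = 71.1%, Pool A 66/111 = 59.5% → the international pool
Law: the international pool 117/132 = 88.6%, Pool A 94/119 = 79.0% → the international pool
Education: the international pool 18/70 = 25.7%, Pool A 29/83 = 34.9% → Pool A
Humanities: the international pool 51/141 = 36.2%, Pool A 71/155 = 45.8% → Pool A
Overall: the international pool 255/440 = 58.0%, Pool A 260/468 = 55.6% → the international pool
(Neither sweeps every department group, but the international pool has the higher pooled rate.)

the international pool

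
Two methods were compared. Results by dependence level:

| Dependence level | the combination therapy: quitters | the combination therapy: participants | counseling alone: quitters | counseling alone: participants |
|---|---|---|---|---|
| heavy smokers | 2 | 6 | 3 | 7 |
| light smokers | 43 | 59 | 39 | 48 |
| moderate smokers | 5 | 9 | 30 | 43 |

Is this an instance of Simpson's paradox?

No

Heavy smokers: the combination therapy 2/6 = 33.3%, counseling alone 3/7 = 42.9% → counseling alone
Light smokers: the combination therapy 43/59 = 72.9%, counseling alone 39/48 = 81.2% → counseling alone
Moderate smokers: the combination therapy 5/9 = 55.6%, counseling alone 30/43 = 69.8% → counseling alone
Overall: the combination therapy 50/74 = 67.6%, counseling alone 72/98 = 73.5% → counseling alone
Counseling alone wins overall and in every dependence group — no reversal.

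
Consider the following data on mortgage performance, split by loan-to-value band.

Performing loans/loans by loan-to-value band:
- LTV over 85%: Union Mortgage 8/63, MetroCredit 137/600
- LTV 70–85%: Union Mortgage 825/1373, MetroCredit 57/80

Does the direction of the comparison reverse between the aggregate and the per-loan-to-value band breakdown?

LTV over 85%: Union Mortgage 8/63 = 12.7%, MetroCredit 137/600 = 22.8% → MetroCredit
LTV 70–85%: Union Mortgage 825/1373 = 60.1%, MetroCredit 57/80 = 71.2% → MetroCredit
Overall: Union Mortgage 833/1436 = 58.0%, MetroCredit 194/680 = 28.5% → Union Mortgage
MetroCredit wins each loan-to-value group but Union Mortgage wins overall — the comparison reverses. MetroCredit's loans skew toward LTV over 85%, which has a lower base rate.

Yes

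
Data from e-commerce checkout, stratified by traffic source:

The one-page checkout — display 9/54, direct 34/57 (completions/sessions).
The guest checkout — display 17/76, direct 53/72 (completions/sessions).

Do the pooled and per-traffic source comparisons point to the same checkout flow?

Yes

Display: the one-page checkout 9/54 = 16.7%, the guest checkout 17/76 = 22.4% → the guest checkout
Direct: the one-page checkout 34/57 = 59.6%, the guest checkout 53/72 = 73.6% → the guest checkout
Overall: the one-page checkout 43/111 = 38.7%, the guest checkout 70/148 = 47.3% → the guest checkout
The guest checkout wins overall and in every traffic group — no reversal.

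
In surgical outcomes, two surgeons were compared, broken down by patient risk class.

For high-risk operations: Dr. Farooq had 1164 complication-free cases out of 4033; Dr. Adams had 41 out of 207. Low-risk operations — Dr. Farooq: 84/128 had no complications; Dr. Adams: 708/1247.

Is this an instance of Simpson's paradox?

Yes

High-risk: Dr. Farooq 1164/4033 = 28.9%, Dr. Adams 41/207 = 19.8% → Dr. Farooq
Low-risk: Dr. Farooq 84/128 = 65.6%, Dr. Adams 708/1247 = 56.8% → Dr. Farooq
Overall: Dr. Farooq 1248/4161 = 30.0%, Dr. Adams 749/1454 = 51.5% → Dr. Adams
Dr. Farooq wins each patient risk group but Dr. Adams wins overall — the comparison reverses. Dr. Farooq's operations skew toward high-risk, which has a lower base rate.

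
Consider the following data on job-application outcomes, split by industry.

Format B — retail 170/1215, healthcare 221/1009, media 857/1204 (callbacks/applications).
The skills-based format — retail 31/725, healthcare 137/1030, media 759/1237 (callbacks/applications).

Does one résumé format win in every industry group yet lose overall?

No

Retail: Format B 170/1215 = 14.0%, the skills-based format 31/725 = 4.3% → Format B
Healthcare: Format B 221/1009 = 21.9%, the skills-based format 137/1030 = 13.3% → Format B
Media: Format B 857/1204 = 71.2%, the skills-based format 759/1237 = 61.4% → Format B
Overall: Format B 1248/3428 = 36.4%, the skills-based format 927/2992 = 31.0% → Format B
Format B wins overall and in every industry group — no reversal.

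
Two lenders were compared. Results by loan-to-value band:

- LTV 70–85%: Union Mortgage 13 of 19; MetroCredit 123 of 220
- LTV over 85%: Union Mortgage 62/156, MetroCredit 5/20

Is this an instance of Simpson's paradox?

LTV 70–85%: Union Mortgage 13/19 = 68.4%, MetroCredit 123/220 = 55.9% → Union Mortgage
LTV over 85%: Union Mortgage 62/156 = 39.7%, MetroCredit 5/20 = 25.0% → Union Mortgage
Overall: Union Mortgage 75/175 = 42.9%, MetroCredit 128/240 = 53.3% → MetroCredit
Union Mortgage wins each loan-to-value group but MetroCredit wins overall — the comparison reverses. Union Mortgage's loans skew toward LTV over 85%, which has a lower base rate.

Yes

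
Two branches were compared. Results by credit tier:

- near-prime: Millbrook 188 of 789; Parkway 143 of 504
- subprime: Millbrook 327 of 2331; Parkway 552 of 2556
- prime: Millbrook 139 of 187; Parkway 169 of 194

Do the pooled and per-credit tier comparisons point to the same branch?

Near-prime: Millbrook 188/789 = 23.8%, Parkway 143/504 = 28.4% → Parkway
Subprime: Millbrook 327/2331 = 14.0%, Parkway 552/2556 = 21.6% → Parkway
Prime: Millbrook 139/187 = 74.3%, Parkway 169/194 = 87.1% → Parkway
Overall: Millbrook 654/3307 = 19.8%, Parkway 864/3254 = 26.6% → Parkway
Parkway wins overall and in every credit group — no reversal.

Yes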